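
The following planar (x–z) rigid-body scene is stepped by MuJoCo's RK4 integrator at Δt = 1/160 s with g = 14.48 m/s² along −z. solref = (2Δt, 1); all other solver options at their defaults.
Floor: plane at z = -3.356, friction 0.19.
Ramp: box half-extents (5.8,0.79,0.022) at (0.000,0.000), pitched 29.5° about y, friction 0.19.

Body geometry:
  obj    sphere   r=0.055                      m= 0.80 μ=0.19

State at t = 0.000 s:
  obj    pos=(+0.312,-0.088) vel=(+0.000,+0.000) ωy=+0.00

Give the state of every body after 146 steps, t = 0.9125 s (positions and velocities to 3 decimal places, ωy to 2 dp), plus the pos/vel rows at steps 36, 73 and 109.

State at t = 0.9125 s:
  obj    pos=(+2.158,-1.132) vel=(+4.045,-2.289) ωy=+84.46

Key-timestep trajectory:
   step    t(s)  obj.x    obj.z    obj.vx   obj.vz 
     36  0.2250   +0.424  -0.152  +0.998  -0.565
     73  0.4563   +0.774  -0.349  +2.023  -1.145
    109  0.6813   +1.341  -0.670  +3.020  -1.709


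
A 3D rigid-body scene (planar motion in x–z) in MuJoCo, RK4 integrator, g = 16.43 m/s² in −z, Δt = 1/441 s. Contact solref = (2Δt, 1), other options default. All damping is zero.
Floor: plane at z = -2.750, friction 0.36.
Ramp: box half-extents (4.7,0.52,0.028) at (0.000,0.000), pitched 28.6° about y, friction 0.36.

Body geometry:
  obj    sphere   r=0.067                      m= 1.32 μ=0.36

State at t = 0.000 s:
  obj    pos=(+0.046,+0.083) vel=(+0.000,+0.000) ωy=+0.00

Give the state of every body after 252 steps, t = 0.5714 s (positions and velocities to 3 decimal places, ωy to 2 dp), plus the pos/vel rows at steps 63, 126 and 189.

State at t = 0.5714 s:
  obj    pos=(+0.851,-0.356) vel=(+2.819,-1.537) ωy=+47.91

Key-timestep trajectory:
   step    t(s)  obj.x    obj.z    obj.vx   obj.vz 
     63  0.1429   +0.096  +0.056  +0.705  -0.384
    126  0.2857   +0.247  -0.027  +1.409  -0.768
    189  0.4286   +0.499  -0.164  +2.114  -1.153


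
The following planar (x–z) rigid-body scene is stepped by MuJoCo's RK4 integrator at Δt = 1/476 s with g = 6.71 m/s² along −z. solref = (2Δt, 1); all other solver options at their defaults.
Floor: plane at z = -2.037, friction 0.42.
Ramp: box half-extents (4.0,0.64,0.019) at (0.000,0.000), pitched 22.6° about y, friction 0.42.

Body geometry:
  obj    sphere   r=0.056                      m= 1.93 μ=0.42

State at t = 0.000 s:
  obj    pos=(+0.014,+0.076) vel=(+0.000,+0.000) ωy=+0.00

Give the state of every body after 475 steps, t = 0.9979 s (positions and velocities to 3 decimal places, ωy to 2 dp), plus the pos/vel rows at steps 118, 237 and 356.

State at t = 0.9979 s:
  obj    pos=(+0.861,-0.277) vel=(+1.697,-0.706) ωy=+32.82

Key-timestep trajectory:
   step    t(s)  obj.x    obj.z    obj.vx   obj.vz 
    118  0.2479   +0.066  +0.054  +0.422  -0.175
    237  0.4979   +0.225  -0.012  +0.847  -0.352
    356  0.7479   +0.489  -0.123  +1.272  -0.529


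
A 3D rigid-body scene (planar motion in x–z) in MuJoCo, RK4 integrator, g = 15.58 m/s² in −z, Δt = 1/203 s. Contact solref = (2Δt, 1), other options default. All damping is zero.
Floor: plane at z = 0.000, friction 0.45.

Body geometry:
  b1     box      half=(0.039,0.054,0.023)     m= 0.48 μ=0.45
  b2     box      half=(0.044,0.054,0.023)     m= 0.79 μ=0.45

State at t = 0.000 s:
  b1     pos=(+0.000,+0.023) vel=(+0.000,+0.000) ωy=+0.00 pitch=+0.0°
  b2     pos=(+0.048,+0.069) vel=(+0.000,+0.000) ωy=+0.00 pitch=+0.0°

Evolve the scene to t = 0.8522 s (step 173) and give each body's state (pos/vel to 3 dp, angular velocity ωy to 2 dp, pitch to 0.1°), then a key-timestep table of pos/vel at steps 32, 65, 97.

State at t = 0.8522 s:
  b1     pos=(+0.000,+0.023) vel=(+0.000,+0.000) ωy=+0.00 pitch=+0.0°
  b2     pos=(+0.093,+0.044) vel=(+0.000,+0.000) ωy=+0.00 pitch=+90.0°

Key-timestep trajectory:
   step    t(s)  b1.x    b1.z    b1.vx   b1.vz   b2.x    b2.z    b2.vx   b2.vz 
     32  0.1576   +0.000  +0.023  +0.000  +0.000   +0.075  +0.049  +0.315  +0.009
     65  0.3202   +0.000  +0.023  +0.000  +0.000   +0.106  +0.049  -0.031  -0.007
     97  0.4778   +0.000  +0.023  +0.000  +0.000   +0.090  +0.046  +0.101  -0.043


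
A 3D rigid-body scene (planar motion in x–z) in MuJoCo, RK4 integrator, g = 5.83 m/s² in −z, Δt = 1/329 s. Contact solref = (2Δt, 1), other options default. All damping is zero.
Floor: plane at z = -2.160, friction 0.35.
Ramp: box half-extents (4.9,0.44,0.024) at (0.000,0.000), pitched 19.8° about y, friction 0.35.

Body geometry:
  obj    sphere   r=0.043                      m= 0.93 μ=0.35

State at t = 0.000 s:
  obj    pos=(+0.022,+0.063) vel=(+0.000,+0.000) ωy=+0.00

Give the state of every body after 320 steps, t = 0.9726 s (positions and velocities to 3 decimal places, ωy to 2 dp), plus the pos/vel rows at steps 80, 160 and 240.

State at t = 0.9726 s:
  obj    pos=(+0.650,-0.163) vel=(+1.291,-0.465) ωy=+31.90

Key-timestep trajectory:
   step    t(s)  obj.x    obj.z    obj.vx   obj.vz 
     80  0.2432   +0.061  +0.049  +0.323  -0.116
    160  0.4863   +0.179  +0.007  +0.645  -0.232
    240  0.7295   +0.375  -0.064  +0.968  -0.349


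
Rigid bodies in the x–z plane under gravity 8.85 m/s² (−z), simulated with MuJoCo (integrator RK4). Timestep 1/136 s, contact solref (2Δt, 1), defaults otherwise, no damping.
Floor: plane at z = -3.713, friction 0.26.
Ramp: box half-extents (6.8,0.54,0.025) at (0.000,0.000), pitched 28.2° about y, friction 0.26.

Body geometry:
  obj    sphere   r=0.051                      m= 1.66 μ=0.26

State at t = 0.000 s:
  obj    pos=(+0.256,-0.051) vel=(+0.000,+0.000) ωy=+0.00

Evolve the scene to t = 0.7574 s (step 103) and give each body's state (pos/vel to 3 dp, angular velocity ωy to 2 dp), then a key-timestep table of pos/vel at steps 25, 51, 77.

State at t = 0.7574 s:
  obj    pos=(+1.011,-0.456) vel=(+1.994,-1.069) ωy=+44.34

Key-timestep trajectory:
   step    t(s)  obj.x    obj.z    obj.vx   obj.vz 
     25  0.1838   +0.301  -0.075  +0.484  -0.260
     51  0.3750   +0.441  -0.150  +0.987  -0.529
     77  0.5662   +0.678  -0.277  +1.491  -0.799


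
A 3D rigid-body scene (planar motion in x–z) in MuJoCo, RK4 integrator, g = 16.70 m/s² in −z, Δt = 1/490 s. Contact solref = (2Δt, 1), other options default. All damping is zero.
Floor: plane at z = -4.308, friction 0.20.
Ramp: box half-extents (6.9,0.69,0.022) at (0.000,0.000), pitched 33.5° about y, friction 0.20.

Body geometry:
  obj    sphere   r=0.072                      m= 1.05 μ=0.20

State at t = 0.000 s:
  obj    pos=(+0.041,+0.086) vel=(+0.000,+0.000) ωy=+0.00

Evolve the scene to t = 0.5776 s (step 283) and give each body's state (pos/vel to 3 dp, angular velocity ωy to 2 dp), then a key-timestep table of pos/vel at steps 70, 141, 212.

State at t = 0.5776 s:
  obj    pos=(+0.957,-0.520) vel=(+3.171,-2.099) ωy=+52.80

Key-timestep trajectory:
   step    t(s)  obj.x    obj.z    obj.vx   obj.vz 
     70  0.1429   +0.097  +0.049  +0.785  -0.519
    141  0.2878   +0.268  -0.065  +1.580  -1.046
    212  0.4327   +0.555  -0.255  +2.376  -1.572


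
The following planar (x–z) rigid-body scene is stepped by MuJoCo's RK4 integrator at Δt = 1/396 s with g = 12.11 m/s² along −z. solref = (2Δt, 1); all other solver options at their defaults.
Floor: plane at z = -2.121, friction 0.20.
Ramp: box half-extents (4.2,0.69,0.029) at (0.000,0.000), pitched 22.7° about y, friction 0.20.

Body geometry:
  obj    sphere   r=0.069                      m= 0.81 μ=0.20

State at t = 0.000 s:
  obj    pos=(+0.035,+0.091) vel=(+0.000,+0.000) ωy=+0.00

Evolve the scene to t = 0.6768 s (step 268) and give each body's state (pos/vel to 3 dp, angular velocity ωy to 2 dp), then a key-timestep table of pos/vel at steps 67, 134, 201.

State at t = 0.6768 s:
  obj    pos=(+0.741,-0.204) vel=(+2.084,-0.872) ωy=+32.74

Key-timestep trajectory:
   step    t(s)  obj.x    obj.z    obj.vx   obj.vz 
     67  0.1692   +0.079  +0.073  +0.521  -0.218
    134  0.3384   +0.212  +0.018  +1.042  -0.436
    201  0.5076   +0.432  -0.074  +1.563  -0.654


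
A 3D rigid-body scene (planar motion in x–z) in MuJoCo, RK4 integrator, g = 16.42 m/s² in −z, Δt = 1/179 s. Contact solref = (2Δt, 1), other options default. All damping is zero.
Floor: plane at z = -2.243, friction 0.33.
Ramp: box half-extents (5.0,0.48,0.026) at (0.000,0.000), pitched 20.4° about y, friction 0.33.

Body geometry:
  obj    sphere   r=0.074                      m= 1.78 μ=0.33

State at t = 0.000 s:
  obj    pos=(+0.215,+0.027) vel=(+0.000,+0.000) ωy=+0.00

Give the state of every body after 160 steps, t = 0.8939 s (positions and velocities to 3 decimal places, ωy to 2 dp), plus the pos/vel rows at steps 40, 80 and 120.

State at t = 0.8939 s:
  obj    pos=(+1.746,-0.543) vel=(+3.425,-1.274) ωy=+49.37

Key-timestep trajectory:
   step    t(s)  obj.x    obj.z    obj.vx   obj.vz 
     40  0.2235   +0.311  -0.009  +0.856  -0.318
     80  0.4469   +0.598  -0.116  +1.713  -0.637
    120  0.6704   +1.076  -0.294  +2.569  -0.955


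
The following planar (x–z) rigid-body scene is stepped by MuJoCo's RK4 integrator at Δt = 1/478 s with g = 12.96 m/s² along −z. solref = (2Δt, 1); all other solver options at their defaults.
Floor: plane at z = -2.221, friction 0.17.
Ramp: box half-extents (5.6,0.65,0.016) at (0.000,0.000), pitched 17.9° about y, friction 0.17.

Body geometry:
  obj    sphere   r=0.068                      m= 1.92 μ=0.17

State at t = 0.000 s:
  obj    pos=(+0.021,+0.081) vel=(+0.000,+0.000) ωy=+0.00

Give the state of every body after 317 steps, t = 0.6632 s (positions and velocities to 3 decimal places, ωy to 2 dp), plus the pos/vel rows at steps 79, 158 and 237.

State at t = 0.6632 s:
  obj    pos=(+0.617,-0.111) vel=(+1.796,-0.580) ωy=+27.75

Key-timestep trajectory:
   step    t(s)  obj.x    obj.z    obj.vx   obj.vz 
     79  0.1653   +0.058  +0.069  +0.448  -0.145
    158  0.3305   +0.169  +0.034  +0.895  -0.289
    237  0.4958   +0.354  -0.026  +1.342  -0.434


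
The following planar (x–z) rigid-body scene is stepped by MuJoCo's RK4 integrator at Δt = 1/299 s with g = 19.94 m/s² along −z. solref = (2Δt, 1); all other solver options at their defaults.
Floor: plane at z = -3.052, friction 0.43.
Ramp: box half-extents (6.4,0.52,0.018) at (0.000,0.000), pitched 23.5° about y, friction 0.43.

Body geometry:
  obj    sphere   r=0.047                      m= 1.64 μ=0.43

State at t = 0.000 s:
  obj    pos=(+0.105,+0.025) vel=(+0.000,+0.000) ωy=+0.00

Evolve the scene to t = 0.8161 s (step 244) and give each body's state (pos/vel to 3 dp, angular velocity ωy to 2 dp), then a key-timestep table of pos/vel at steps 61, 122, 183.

State at t = 0.8161 s:
  obj    pos=(+1.839,-0.729) vel=(+4.250,-1.848) ωy=+98.60

Key-timestep trajectory:
   step    t(s)  obj.x    obj.z    obj.vx   obj.vz 
     61  0.2040   +0.214  -0.022  +1.063  -0.462
    122  0.4080   +0.539  -0.163  +2.125  -0.924
    183  0.6120   +1.081  -0.399  +3.188  -1.386


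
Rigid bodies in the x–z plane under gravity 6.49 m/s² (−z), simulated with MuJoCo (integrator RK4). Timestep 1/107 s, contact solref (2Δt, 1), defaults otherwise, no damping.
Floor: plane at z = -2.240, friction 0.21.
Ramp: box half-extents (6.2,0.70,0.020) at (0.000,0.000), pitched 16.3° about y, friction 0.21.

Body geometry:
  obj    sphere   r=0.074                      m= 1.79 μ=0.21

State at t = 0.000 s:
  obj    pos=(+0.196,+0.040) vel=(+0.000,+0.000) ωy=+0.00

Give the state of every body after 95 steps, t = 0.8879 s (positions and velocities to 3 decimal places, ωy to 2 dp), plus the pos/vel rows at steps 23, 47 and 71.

State at t = 0.8879 s:
  obj    pos=(+0.688,-0.103) vel=(+1.109,-0.324) ωy=+15.60

Key-timestep trajectory:
   step    t(s)  obj.x    obj.z    obj.vx   obj.vz 
     23  0.2150   +0.225  +0.032  +0.269  -0.079
     47  0.4393   +0.317  +0.005  +0.549  -0.160
     71  0.6636   +0.471  -0.040  +0.829  -0.242


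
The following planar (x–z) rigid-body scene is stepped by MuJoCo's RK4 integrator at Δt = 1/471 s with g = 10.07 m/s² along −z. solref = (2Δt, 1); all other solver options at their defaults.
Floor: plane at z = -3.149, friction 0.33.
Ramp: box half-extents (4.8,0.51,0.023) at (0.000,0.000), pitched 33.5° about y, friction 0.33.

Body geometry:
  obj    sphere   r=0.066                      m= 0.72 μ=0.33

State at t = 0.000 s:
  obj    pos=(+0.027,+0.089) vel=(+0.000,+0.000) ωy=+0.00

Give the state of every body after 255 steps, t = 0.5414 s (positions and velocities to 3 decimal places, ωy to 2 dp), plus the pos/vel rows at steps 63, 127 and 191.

State at t = 0.5414 s:
  obj    pos=(+0.512,-0.232) vel=(+1.792,-1.186) ωy=+32.56

Key-timestep trajectory:
   step    t(s)  obj.x    obj.z    obj.vx   obj.vz 
     63  0.1338   +0.057  +0.069  +0.443  -0.293
    127  0.2696   +0.147  +0.009  +0.893  -0.591
    191  0.4055   +0.299  -0.091  +1.343  -0.889


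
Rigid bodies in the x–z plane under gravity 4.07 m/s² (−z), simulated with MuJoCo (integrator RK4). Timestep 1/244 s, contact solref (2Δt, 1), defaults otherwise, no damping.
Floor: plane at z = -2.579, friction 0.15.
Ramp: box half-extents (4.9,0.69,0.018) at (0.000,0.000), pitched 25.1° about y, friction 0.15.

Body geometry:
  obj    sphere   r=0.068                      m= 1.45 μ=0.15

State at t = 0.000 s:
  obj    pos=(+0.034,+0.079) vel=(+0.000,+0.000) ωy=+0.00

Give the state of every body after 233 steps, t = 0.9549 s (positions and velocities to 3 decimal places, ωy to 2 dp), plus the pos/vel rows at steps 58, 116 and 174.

State at t = 0.9549 s:
  obj    pos=(+0.543,-0.160) vel=(+1.067,-0.500) ωy=+17.31

Key-timestep trajectory:
   step    t(s)  obj.x    obj.z    obj.vx   obj.vz 
     58  0.2377   +0.066  +0.064  +0.266  -0.124
    116  0.4754   +0.160  +0.020  +0.531  -0.249
    174  0.7131   +0.318  -0.054  +0.796  -0.373


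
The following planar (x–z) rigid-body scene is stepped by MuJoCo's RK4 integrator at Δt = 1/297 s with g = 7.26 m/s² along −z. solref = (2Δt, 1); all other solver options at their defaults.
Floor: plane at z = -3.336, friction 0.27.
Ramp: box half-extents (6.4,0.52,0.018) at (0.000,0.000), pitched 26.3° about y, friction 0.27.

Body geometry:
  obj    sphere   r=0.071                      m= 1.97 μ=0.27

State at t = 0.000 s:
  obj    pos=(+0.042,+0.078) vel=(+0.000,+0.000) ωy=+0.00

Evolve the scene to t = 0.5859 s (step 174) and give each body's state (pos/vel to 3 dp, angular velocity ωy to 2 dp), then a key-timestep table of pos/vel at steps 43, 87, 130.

State at t = 0.5859 s:
  obj    pos=(+0.396,-0.096) vel=(+1.207,-0.596) ωy=+18.95

Key-timestep trajectory:
   step    t(s)  obj.x    obj.z    obj.vx   obj.vz 
     43  0.1448   +0.064  +0.068  +0.298  -0.147
     87  0.2929   +0.131  +0.035  +0.603  -0.298
    130  0.4377   +0.240  -0.019  +0.902  -0.446


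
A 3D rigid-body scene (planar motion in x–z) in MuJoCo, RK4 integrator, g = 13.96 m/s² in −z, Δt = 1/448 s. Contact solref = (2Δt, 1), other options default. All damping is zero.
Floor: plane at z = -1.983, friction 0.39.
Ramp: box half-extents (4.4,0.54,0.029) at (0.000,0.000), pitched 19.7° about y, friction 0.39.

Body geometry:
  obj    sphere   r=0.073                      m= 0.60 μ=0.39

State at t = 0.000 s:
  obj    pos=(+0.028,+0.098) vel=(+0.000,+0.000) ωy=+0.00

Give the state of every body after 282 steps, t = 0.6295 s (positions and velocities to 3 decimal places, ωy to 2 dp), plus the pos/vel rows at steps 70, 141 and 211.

State at t = 0.6295 s:
  obj    pos=(+0.655,-0.126) vel=(+1.992,-0.713) ωy=+28.98

Key-timestep trajectory:
   step    t(s)  obj.x    obj.z    obj.vx   obj.vz 
     70  0.1562   +0.067  +0.084  +0.495  -0.177
    141  0.3147   +0.185  +0.042  +0.996  -0.357
    211  0.4710   +0.379  -0.027  +1.491  -0.534


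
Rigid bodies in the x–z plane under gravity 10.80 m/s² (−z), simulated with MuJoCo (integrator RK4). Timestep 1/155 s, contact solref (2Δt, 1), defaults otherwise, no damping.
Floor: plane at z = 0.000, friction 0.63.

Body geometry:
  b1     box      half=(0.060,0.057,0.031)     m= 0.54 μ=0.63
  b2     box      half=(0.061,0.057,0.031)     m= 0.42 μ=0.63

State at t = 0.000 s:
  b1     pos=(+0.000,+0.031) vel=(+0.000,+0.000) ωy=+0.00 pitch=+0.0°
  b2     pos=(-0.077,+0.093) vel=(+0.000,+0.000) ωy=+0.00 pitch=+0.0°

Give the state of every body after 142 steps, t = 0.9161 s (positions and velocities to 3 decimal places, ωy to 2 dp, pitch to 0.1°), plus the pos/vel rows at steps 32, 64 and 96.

State at t = 0.9161 s:
  b1     pos=(+0.000,+0.031) vel=(+0.000,+0.000) ωy=+0.00 pitch=+0.0°
  b2     pos=(-0.141,+0.061) vel=(+0.000,+0.000) ωy=+0.00 pitch=-90.0°

Key-timestep trajectory:
   step    t(s)  b1.x    b1.z    b1.vx   b1.vz   b2.x    b2.z    b2.vx   b2.vz 
     32  0.2065   +0.000  +0.031  +0.000  +0.000   -0.109  +0.068  -0.201  +0.028
     64  0.4129   +0.000  +0.031  +0.000  +0.000   -0.152  +0.065  -0.044  +0.016
     96  0.6194   +0.000  +0.031  +0.000  +0.000   -0.137  +0.063  -0.085  -0.035


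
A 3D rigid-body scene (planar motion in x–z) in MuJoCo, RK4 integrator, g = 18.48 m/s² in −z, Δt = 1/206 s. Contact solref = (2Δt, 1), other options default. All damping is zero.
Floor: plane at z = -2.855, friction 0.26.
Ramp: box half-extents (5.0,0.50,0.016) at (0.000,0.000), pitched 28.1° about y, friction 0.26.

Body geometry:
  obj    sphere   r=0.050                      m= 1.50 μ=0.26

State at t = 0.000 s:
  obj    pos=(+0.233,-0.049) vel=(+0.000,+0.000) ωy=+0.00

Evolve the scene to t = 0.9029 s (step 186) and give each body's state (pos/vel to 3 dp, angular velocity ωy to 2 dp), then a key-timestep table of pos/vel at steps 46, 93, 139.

State at t = 0.9029 s:
  obj    pos=(+2.469,-1.243) vel=(+4.952,-2.644) ωy=+112.24

Key-timestep trajectory:
   step    t(s)  obj.x    obj.z    obj.vx   obj.vz 
     46  0.2233   +0.370  -0.123  +1.225  -0.654
     93  0.4515   +0.792  -0.348  +2.476  -1.322
    139  0.6748   +1.482  -0.716  +3.701  -1.976


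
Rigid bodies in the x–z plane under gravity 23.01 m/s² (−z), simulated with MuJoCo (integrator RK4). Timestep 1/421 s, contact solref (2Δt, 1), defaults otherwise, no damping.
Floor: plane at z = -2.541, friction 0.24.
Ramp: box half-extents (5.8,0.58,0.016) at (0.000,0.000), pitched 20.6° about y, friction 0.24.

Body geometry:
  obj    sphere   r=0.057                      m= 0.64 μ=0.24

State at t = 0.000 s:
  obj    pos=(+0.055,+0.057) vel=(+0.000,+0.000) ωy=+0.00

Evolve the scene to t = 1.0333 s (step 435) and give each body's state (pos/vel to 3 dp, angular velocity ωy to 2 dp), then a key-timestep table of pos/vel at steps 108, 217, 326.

State at t = 1.0333 s:
  obj    pos=(+2.945,-1.029) vel=(+5.593,-2.102) ωy=+104.82

Key-timestep trajectory:
   step    t(s)  obj.x    obj.z    obj.vx   obj.vz 
    108  0.2565   +0.233  -0.010  +1.389  -0.522
    217  0.5154   +0.774  -0.213  +2.790  -1.049
    326  0.7743   +1.678  -0.553  +4.192  -1.576


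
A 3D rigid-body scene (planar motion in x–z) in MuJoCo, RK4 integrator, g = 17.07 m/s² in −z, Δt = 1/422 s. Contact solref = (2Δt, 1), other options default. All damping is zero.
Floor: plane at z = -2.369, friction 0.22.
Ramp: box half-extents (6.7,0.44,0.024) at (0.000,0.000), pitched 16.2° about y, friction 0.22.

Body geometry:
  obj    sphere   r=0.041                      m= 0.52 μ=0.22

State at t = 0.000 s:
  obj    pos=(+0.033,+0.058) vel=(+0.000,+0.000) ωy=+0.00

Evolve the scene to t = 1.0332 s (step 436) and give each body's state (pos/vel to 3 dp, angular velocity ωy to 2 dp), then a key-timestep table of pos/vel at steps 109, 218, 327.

State at t = 1.0332 s:
  obj    pos=(+1.777,-0.448) vel=(+3.375,-0.981) ωy=+85.71

Key-timestep trajectory:
   step    t(s)  obj.x    obj.z    obj.vx   obj.vz 
    109  0.2583   +0.142  +0.026  +0.844  -0.245
    218  0.5166   +0.469  -0.069  +1.688  -0.490
    327  0.7749   +1.014  -0.227  +2.531  -0.735


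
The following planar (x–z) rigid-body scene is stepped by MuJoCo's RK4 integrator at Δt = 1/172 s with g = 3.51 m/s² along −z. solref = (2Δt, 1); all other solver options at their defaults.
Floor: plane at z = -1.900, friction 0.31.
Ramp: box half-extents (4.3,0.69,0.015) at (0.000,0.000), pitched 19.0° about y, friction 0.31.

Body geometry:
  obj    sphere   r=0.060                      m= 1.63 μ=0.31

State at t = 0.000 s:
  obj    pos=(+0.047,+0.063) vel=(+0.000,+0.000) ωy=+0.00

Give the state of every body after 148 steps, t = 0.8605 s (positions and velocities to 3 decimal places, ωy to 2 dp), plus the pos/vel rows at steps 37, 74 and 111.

State at t = 0.8605 s:
  obj    pos=(+0.333,-0.035) vel=(+0.664,-0.229) ωy=+11.70

Key-timestep trajectory:
   step    t(s)  obj.x    obj.z    obj.vx   obj.vz 
     37  0.2151   +0.065  +0.057  +0.166  -0.057
     74  0.4302   +0.118  +0.039  +0.332  -0.114
    111  0.6453   +0.208  +0.008  +0.498  -0.172


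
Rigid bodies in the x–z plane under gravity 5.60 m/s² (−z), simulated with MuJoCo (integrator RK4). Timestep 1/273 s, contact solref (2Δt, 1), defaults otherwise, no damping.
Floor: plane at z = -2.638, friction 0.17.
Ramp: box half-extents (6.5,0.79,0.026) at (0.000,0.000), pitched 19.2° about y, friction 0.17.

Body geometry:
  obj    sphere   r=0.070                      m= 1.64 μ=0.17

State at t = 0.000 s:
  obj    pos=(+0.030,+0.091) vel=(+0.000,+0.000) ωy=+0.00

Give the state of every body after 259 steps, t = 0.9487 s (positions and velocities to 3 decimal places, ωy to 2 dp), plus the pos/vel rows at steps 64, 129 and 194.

State at t = 0.9487 s:
  obj    pos=(+0.589,-0.104) vel=(+1.179,-0.410) ωy=+17.83

Key-timestep trajectory:
   step    t(s)  obj.x    obj.z    obj.vx   obj.vz 
     64  0.2344   +0.064  +0.079  +0.291  -0.101
    129  0.4725   +0.169  +0.043  +0.587  -0.204
    194  0.7106   +0.344  -0.018  +0.883  -0.307


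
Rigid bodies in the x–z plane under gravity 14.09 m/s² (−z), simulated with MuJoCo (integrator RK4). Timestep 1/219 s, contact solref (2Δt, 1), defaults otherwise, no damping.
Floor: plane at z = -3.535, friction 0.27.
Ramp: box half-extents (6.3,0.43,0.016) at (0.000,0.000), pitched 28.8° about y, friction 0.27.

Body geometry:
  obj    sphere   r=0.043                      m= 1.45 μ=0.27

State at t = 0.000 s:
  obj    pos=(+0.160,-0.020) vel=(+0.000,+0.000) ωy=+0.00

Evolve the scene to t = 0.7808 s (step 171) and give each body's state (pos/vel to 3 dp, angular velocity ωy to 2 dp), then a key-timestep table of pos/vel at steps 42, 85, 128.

State at t = 0.7808 s:
  obj    pos=(+1.455,-0.733) vel=(+3.318,-1.824) ωy=+88.02

Key-timestep trajectory:
   step    t(s)  obj.x    obj.z    obj.vx   obj.vz 
     42  0.1918   +0.238  -0.064  +0.815  -0.448
     85  0.3881   +0.480  -0.197  +1.649  -0.907
    128  0.5845   +0.886  -0.420  +2.483  -1.365


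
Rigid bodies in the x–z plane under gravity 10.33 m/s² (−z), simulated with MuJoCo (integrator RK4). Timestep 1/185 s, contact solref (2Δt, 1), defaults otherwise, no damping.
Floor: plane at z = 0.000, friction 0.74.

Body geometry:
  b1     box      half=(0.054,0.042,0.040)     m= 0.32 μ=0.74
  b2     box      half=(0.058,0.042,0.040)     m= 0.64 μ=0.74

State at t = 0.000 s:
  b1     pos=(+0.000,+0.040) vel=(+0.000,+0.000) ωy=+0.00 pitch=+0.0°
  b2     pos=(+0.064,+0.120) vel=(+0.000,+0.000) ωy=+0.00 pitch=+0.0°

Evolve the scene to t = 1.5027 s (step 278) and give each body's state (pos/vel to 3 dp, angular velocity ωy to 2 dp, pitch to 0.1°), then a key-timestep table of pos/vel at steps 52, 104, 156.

State at t = 1.5027 s:
  b1     pos=(+0.000,+0.040) vel=(+0.000,+0.000) ωy=+0.00 pitch=+0.0°
  b2     pos=(+0.116,+0.058) vel=(+0.000,+0.000) ωy=+0.00 pitch=+90.0°

Key-timestep trajectory:
   step    t(s)  b1.x    b1.z    b1.vx   b1.vz   b2.x    b2.z    b2.vx   b2.vz 
     52  0.2811   +0.000  +0.040  +0.000  +0.000   +0.122  +0.059  +0.306  +0.264
    104  0.5622   +0.000  +0.040  +0.000  +0.000   +0.153  +0.070  +0.002  +0.000
    156  0.8432   +0.000  +0.040  +0.000  +0.000   +0.125  +0.063  -0.304  -0.151


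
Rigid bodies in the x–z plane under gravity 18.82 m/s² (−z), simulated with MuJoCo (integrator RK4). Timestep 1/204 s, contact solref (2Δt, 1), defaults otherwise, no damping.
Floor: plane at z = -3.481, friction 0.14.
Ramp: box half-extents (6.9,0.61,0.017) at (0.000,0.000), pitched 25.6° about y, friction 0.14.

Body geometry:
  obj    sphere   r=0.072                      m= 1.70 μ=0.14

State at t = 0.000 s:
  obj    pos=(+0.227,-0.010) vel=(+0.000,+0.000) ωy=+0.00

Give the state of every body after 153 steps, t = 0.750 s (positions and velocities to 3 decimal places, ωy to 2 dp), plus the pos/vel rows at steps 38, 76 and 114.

State at t = 0.750 s:
  obj    pos=(+1.701,-0.716) vel=(+3.929,-1.883) ωy=+60.48

Key-timestep trajectory:
   step    t(s)  obj.x    obj.z    obj.vx   obj.vz 
     38  0.1863   +0.318  -0.054  +0.976  -0.468
     76  0.3725   +0.591  -0.184  +1.952  -0.935
    114  0.5588   +1.045  -0.402  +2.928  -1.403


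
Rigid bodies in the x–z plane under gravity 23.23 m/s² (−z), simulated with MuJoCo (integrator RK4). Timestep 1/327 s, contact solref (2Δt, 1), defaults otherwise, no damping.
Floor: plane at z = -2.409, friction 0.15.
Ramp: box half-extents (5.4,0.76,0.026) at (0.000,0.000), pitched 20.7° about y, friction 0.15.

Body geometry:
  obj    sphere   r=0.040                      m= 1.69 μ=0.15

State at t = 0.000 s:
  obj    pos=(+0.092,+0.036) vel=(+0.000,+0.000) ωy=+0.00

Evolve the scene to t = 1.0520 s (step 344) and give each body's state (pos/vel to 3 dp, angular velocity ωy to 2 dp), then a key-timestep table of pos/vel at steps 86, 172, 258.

State at t = 1.0520 s:
  obj    pos=(+3.128,-1.111) vel=(+5.772,-2.181) ωy=+154.23

Key-timestep trajectory:
   step    t(s)  obj.x    obj.z    obj.vx   obj.vz 
     86  0.2630   +0.282  -0.036  +1.443  -0.545
    172  0.5260   +0.851  -0.251  +2.886  -1.091
    258  0.7890   +1.800  -0.610  +4.329  -1.636


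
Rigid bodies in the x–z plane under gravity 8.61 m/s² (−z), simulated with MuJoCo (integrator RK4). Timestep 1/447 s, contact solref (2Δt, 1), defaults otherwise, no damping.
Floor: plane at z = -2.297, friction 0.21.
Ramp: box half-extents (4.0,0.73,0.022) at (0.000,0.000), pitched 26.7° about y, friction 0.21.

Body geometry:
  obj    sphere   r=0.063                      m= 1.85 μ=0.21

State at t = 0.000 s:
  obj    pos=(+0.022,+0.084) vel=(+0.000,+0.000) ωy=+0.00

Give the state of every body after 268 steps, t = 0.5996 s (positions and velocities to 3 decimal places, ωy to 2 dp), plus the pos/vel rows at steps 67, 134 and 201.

State at t = 0.5996 s:
  obj    pos=(+0.466,-0.139) vel=(+1.480,-0.744) ωy=+26.29

Key-timestep trajectory:
   step    t(s)  obj.x    obj.z    obj.vx   obj.vz 
     67  0.1499   +0.050  +0.070  +0.370  -0.186
    134  0.2998   +0.133  +0.028  +0.740  -0.372
    201  0.4497   +0.272  -0.041  +1.110  -0.558


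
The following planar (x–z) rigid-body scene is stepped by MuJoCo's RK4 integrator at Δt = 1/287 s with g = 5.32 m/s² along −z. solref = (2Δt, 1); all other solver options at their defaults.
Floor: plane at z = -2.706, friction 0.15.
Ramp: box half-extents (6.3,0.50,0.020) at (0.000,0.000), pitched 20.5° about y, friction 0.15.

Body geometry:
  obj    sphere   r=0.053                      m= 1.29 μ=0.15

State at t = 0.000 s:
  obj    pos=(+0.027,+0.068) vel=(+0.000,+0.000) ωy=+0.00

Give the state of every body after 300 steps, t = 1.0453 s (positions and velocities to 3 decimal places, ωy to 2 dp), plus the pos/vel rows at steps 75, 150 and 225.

State at t = 1.0453 s:
  obj    pos=(+0.708,-0.187) vel=(+1.303,-0.487) ωy=+26.24

Key-timestep trajectory:
   step    t(s)  obj.x    obj.z    obj.vx   obj.vz 
     75  0.2613   +0.070  +0.052  +0.326  -0.122
    150  0.5226   +0.197  +0.004  +0.652  -0.244
    225  0.7840   +0.410  -0.075  +0.977  -0.365


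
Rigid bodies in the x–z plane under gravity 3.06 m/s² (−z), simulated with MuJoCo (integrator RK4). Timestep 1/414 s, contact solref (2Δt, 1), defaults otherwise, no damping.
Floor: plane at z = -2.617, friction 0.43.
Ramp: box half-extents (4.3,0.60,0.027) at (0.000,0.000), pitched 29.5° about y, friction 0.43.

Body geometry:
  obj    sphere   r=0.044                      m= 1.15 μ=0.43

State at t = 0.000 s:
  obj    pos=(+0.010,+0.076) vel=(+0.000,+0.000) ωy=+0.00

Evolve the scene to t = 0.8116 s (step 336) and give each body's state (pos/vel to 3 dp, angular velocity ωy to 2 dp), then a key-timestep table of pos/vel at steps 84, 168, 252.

State at t = 0.8116 s:
  obj    pos=(+0.319,-0.099) vel=(+0.760,-0.430) ωy=+19.85

Key-timestep trajectory:
   step    t(s)  obj.x    obj.z    obj.vx   obj.vz 
     84  0.2029   +0.029  +0.065  +0.190  -0.108
    168  0.4058   +0.087  +0.032  +0.380  -0.215
    252  0.6087   +0.184  -0.022  +0.570  -0.323


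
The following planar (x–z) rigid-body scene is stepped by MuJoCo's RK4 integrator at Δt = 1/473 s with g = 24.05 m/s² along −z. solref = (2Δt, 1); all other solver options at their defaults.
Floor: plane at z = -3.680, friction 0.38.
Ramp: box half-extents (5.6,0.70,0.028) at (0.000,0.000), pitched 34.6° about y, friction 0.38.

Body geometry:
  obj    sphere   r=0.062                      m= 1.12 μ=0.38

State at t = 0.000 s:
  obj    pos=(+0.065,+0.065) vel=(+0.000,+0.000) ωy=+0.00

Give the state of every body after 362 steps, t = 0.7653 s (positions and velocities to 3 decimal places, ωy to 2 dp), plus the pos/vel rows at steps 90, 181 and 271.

State at t = 0.7653 s:
  obj    pos=(+2.417,-1.558) vel=(+6.145,-4.239) ωy=+120.40

Key-timestep trajectory:
   step    t(s)  obj.x    obj.z    obj.vx   obj.vz 
     90  0.1903   +0.210  -0.036  +1.528  -1.054
    181  0.3827   +0.653  -0.341  +3.073  -2.120
    271  0.5729   +1.383  -0.845  +4.601  -3.174


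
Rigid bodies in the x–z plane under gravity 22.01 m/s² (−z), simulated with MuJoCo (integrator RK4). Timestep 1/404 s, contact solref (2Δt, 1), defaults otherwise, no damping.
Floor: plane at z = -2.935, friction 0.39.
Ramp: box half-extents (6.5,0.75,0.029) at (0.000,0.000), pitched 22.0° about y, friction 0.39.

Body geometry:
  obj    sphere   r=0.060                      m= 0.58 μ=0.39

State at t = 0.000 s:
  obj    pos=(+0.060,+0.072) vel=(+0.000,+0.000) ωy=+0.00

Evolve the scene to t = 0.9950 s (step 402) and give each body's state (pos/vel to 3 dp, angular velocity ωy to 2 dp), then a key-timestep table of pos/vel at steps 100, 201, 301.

State at t = 0.9950 s:
  obj    pos=(+2.763,-1.020) vel=(+5.434,-2.195) ωy=+97.66

Key-timestep trajectory:
   step    t(s)  obj.x    obj.z    obj.vx   obj.vz 
    100  0.2475   +0.227  +0.004  +1.352  -0.546
    201  0.4975   +0.736  -0.201  +2.717  -1.098
    301  0.7450   +1.576  -0.541  +4.068  -1.644


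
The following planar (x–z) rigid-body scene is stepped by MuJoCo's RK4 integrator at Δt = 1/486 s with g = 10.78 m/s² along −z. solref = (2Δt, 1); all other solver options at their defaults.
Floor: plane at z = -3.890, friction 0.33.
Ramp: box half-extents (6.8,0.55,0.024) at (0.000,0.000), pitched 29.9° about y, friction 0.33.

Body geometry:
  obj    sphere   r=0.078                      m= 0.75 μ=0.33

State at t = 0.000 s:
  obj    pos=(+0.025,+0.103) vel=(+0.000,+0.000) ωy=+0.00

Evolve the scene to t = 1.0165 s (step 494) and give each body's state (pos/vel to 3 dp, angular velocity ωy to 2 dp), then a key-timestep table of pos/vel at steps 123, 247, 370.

State at t = 1.0165 s:
  obj    pos=(+1.744,-0.885) vel=(+3.382,-1.945) ωy=+50.02

Key-timestep trajectory:
   step    t(s)  obj.x    obj.z    obj.vx   obj.vz 
    123  0.2531   +0.132  +0.042  +0.842  -0.484
    247  0.5082   +0.455  -0.144  +1.691  -0.972
    370  0.7613   +0.989  -0.451  +2.533  -1.457


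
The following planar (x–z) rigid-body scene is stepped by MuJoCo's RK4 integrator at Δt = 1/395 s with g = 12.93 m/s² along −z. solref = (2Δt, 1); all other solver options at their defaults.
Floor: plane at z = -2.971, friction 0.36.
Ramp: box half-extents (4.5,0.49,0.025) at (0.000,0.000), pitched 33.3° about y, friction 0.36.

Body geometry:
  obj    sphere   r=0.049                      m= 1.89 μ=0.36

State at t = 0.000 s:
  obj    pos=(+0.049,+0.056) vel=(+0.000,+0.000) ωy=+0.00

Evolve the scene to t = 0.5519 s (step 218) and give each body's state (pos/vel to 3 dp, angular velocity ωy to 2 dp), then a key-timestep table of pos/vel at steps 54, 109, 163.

State at t = 0.5519 s:
  obj    pos=(+0.695,-0.368) vel=(+2.339,-1.536) ωy=+57.10

Key-timestep trajectory:
   step    t(s)  obj.x    obj.z    obj.vx   obj.vz 
     54  0.1367   +0.089  +0.030  +0.579  -0.381
    109  0.2759   +0.211  -0.050  +1.170  -0.768
    163  0.4127   +0.410  -0.181  +1.749  -1.149


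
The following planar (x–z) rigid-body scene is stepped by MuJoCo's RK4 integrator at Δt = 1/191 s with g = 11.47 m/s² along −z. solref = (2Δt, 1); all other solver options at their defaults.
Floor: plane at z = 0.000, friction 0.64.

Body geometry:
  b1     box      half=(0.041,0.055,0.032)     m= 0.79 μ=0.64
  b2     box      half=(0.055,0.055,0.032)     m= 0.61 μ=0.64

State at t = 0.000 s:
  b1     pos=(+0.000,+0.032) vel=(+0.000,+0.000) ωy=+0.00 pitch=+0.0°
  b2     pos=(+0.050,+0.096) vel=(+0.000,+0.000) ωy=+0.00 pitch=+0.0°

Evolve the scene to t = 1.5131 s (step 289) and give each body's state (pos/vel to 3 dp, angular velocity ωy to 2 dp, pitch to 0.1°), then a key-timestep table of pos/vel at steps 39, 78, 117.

State at t = 1.5131 s:
  b1     pos=(+0.000,+0.032) vel=(+0.000,+0.000) ωy=+0.00 pitch=+0.0°
  b2     pos=(+0.103,+0.055) vel=(+0.000,+0.000) ωy=+0.00 pitch=+90.0°

Key-timestep trajectory:
   step    t(s)  b1.x    b1.z    b1.vx   b1.vz   b2.x    b2.z    b2.vx   b2.vz 
     39  0.2042   +0.000  +0.032  +0.000  +0.000   +0.080  +0.061  +0.387  -0.089
     78  0.4084   +0.000  +0.032  +0.000  +0.000   +0.121  +0.062  -0.045  -0.011
    117  0.6126   +0.000  +0.032  +0.000  +0.000   +0.101  +0.056  +0.141  -0.074


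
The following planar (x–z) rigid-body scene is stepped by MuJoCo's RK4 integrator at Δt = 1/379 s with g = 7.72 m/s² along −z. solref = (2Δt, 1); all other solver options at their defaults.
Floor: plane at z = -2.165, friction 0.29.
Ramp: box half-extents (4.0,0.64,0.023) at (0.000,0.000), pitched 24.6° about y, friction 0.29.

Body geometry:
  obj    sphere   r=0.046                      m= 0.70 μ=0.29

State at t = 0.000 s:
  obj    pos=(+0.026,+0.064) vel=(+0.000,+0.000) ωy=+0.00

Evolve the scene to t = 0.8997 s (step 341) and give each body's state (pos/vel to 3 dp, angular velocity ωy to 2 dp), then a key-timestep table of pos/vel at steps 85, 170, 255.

State at t = 0.8997 s:
  obj    pos=(+0.871,-0.323) vel=(+1.878,-0.860) ωy=+44.89

Key-timestep trajectory:
   step    t(s)  obj.x    obj.z    obj.vx   obj.vz 
     85  0.2243   +0.079  +0.040  +0.468  -0.214
    170  0.4485   +0.236  -0.032  +0.936  -0.429
    255  0.6728   +0.498  -0.152  +1.404  -0.643


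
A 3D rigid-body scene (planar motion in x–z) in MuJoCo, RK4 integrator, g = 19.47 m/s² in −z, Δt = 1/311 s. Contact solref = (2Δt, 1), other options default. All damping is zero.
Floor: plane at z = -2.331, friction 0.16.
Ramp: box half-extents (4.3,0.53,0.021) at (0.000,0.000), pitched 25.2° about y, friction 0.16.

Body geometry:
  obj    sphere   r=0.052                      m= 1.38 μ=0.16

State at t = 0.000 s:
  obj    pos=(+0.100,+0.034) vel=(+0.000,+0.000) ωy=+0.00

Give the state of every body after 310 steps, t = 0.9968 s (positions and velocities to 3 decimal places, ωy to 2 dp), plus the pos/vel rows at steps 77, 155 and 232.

State at t = 0.9968 s:
  obj    pos=(+2.762,-1.219) vel=(+5.341,-2.513) ωy=+113.48

Key-timestep trajectory:
   step    t(s)  obj.x    obj.z    obj.vx   obj.vz 
     77  0.2476   +0.264  -0.044  +1.327  -0.624
    155  0.4984   +0.766  -0.280  +2.671  -1.257
    232  0.7460   +1.591  -0.668  +3.997  -1.881


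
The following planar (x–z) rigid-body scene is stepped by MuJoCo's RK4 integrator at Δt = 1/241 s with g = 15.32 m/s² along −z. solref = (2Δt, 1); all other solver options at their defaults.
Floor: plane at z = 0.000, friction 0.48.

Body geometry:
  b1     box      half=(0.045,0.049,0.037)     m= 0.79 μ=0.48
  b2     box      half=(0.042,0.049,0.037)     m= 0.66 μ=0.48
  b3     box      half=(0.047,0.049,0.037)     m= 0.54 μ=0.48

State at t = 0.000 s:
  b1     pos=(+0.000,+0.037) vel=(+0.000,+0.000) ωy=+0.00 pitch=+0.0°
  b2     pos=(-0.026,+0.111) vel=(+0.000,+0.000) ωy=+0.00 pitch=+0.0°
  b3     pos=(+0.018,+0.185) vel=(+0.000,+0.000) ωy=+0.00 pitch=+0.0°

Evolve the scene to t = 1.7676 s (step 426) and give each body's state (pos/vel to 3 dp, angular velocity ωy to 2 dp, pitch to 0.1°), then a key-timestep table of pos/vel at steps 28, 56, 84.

State at t = 1.7676 s:
  b1     pos=(+0.000,+0.037) vel=(+0.000,+0.000) ωy=+0.00 pitch=+0.0°
  b2     pos=(-0.026,+0.111) vel=(+0.000,+0.000) ωy=+0.00 pitch=+0.0°
  b3     pos=(+0.135,+0.037) vel=(+0.000,+0.000) ωy=+0.00 pitch=+180.0°

Key-timestep trajectory:
   step    t(s)  b1.x    b1.z    b1.vx   b1.vz   b2.x    b2.z    b2.vx   b2.vz   b3.x    b3.z    b3.vx   b3.vz 
     28  0.1162   +0.000  +0.037  +0.000  +0.000   -0.026  +0.111  +0.000  +0.000   +0.022  +0.185  +0.080  -0.012
     56  0.2324   +0.000  +0.037  +0.000  +0.000   -0.026  +0.111  +0.000  +0.000   +0.044  +0.172  +0.313  -0.370
     84  0.3485   +0.000  +0.037  +0.000  +0.000   -0.026  +0.111  +0.000  +0.000   +0.103  +0.089  +0.748  -0.945


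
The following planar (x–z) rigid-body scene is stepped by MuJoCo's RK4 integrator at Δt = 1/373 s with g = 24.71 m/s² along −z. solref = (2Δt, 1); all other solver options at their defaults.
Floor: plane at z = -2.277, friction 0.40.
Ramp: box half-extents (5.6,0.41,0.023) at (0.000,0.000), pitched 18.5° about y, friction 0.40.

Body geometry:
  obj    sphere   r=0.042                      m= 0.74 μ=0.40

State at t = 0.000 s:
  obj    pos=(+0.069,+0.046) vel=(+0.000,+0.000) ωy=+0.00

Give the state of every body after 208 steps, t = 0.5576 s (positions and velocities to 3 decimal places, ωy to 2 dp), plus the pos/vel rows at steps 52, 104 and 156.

State at t = 0.5576 s:
  obj    pos=(+0.895,-0.231) vel=(+2.962,-0.991) ωy=+74.35

Key-timestep trajectory:
   step    t(s)  obj.x    obj.z    obj.vx   obj.vz 
     52  0.1394   +0.121  +0.028  +0.740  -0.248
    104  0.2788   +0.275  -0.024  +1.481  -0.495
    156  0.4182   +0.533  -0.110  +2.221  -0.743


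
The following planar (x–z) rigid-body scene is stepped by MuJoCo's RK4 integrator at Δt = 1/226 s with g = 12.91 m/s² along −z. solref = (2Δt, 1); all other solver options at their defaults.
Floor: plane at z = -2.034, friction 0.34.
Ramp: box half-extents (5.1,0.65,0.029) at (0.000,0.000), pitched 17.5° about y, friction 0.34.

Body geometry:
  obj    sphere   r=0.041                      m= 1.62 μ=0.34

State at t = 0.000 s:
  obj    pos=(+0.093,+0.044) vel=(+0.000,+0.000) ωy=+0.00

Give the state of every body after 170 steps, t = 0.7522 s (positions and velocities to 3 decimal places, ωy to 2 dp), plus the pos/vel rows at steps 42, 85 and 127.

State at t = 0.7522 s:
  obj    pos=(+0.841,-0.192) vel=(+1.989,-0.627) ωy=+50.87

Key-timestep trajectory:
   step    t(s)  obj.x    obj.z    obj.vx   obj.vz 
     42  0.1858   +0.139  +0.030  +0.492  -0.155
     85  0.3761   +0.280  -0.015  +0.995  -0.314
    127  0.5619   +0.511  -0.088  +1.486  -0.469


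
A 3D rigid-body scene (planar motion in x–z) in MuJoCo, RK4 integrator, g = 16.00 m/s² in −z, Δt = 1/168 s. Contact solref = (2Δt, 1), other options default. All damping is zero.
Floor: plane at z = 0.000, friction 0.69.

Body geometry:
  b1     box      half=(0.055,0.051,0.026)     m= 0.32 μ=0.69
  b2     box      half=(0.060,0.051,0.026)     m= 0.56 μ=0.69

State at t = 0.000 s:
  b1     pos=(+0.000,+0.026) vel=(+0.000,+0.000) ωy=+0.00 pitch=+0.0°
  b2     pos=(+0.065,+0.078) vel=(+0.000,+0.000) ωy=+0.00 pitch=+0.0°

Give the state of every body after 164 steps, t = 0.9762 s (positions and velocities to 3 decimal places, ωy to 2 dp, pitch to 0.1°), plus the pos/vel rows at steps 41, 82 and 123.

State at t = 0.9762 s:
  b1     pos=(-0.001,+0.026) vel=(-0.001,+0.000) ωy=+0.00 pitch=+0.0°
  b2     pos=(+0.080,+0.062) vel=(+0.000,-0.001) ωy=-0.02 pitch=+47.2°

Key-timestep trajectory:
   step    t(s)  b1.x    b1.z    b1.vx   b1.vz   b2.x    b2.z    b2.vx   b2.vz 
     41  0.2440   +0.000  +0.026  +0.000  +0.000   +0.093  +0.065  +0.007  +0.001
     82  0.4881   +0.000  +0.026  -0.001  +0.000   +0.081  +0.062  +0.000  +0.000
    123  0.7321   -0.001  +0.026  -0.001  +0.000   +0.080  +0.062  +0.000  -0.001
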